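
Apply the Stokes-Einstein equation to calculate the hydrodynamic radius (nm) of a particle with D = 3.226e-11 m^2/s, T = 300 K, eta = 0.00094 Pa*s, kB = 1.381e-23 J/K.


Stokes-Einstein: R = kB*T / (6*pi*eta*D)
R = 1.381e-23 * 300 / (6 * pi * 0.00094 * 3.226e-11)
R = 7.24806e-09 m = 7.25 nm

7.25


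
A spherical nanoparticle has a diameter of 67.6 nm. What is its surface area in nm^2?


Radius r = 67.6/2 = 33.8 nm
Surface area SA = 4 * pi * r^2
SA = 4 * pi * (33.8)^2
SA = 14356.32 nm^2

14356.32


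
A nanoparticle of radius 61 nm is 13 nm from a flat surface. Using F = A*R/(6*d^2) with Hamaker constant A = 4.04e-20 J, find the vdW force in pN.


Convert to SI: R = 61 nm = 6.1e-08 m, d = 13 nm = 1.3e-08 m
F = A * R / (6 * d^2)
F = 4.04e-20 * 6.1e-08 / (6 * (1.3e-08)^2)
F = 2.43037e-12 N = 2.43 pN

2.43


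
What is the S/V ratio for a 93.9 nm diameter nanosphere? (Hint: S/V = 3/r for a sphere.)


Radius r = 93.9/2 = 46.95 nm
S/V = 3 / r = 3 / 46.95
S/V = 0.0639 nm^-1

0.0639


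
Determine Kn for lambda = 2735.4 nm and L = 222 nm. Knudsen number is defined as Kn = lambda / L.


Knudsen number Kn = lambda / L
Kn = 2735.4 / 222
Kn = 12.3216

12.3216


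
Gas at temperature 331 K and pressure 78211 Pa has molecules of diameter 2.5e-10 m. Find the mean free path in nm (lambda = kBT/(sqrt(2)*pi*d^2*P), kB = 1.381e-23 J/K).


Mean free path: lambda = kB*T / (sqrt(2) * pi * d^2 * P)
lambda = 1.381e-23 * 331 / (sqrt(2) * pi * (2.5e-10)^2 * 78211)
lambda = 2.10479e-07 m
lambda = 210.48 nm

210.48


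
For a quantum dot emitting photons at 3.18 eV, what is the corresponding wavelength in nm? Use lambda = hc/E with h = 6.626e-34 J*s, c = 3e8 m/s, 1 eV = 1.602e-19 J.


Convert energy: E = 3.18 eV = 3.18 * 1.602e-19 = 5.09436e-19 J
lambda = h*c / E = 6.626e-34 * 3e8 / 5.09436e-19
lambda = 3.90196e-07 m = 390.2 nm

390.2


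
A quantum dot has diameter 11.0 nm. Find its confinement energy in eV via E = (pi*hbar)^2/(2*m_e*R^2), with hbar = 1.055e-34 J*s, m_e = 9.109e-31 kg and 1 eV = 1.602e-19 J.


Radius R = 11.0/2 = 5.5 nm = 5.5e-09 m
E = (pi * 1.055e-34)^2 / (2 * 9.109e-31 * (5.5e-09)^2)
E(J) = 1.99333e-21
E = E(J) / 1.602e-19 = 0.0124 eV

0.0124


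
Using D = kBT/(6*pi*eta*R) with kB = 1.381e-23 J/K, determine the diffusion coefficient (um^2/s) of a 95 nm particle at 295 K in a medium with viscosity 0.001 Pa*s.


Radius R = 95/2 = 47.5 nm = 4.75e-08 m
D = kB*T / (6*pi*eta*R)
D = 1.381e-23 * 295 / (6 * pi * 0.001 * 4.75e-08)
D = 4.5501e-12 m^2/s = 4.55 um^2/s

4.55


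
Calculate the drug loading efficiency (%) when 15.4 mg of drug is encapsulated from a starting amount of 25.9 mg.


Drug loading efficiency = (drug loaded / drug initial) * 100
DLE = 15.4 / 25.9 * 100
DLE = 0.5946 * 100
DLE = 59.46%

59.46


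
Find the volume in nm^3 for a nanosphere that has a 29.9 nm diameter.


Radius r = 29.9/2 = 14.95 nm
Volume V = (4/3) * pi * r^3
V = (4/3) * pi * (14.95)^3
V = 13996.27 nm^3

13996.27


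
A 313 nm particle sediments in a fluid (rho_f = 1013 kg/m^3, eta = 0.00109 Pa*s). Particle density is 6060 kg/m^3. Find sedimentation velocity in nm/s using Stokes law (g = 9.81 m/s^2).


Radius R = 313/2 nm = 1.565e-07 m
Density difference = 6060 - 1013 = 5047 kg/m^3
v = 2 * R^2 * (rho_p - rho_f) * g / (9 * eta)
v = 2 * (1.565e-07)^2 * 5047 * 9.81 / (9 * 0.00109)
v = 2.47225e-07 m/s = 247.2248 nm/s

247.2248


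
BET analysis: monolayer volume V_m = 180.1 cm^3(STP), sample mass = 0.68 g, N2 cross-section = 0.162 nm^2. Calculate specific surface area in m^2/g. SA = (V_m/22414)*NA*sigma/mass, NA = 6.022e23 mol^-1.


Number of moles in monolayer = V_m / 22414 = 180.1 / 22414 = 0.00803516
Number of molecules = moles * NA = 0.00803516 * 6.022e23
SA = molecules * sigma / mass
SA = (180.1 / 22414) * 6.022e23 * 0.162e-18 / 0.68
SA = 1152.8 m^2/g

1152.8


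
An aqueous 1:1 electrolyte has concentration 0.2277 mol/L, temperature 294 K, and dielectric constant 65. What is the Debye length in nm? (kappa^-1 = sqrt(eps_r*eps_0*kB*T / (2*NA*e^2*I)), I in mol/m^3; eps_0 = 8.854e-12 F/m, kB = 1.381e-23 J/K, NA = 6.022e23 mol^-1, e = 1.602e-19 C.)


Ionic strength I = 0.2277 * 1^2 * 1000 = 227.7 mol/m^3
kappa^-1 = sqrt(65 * 8.854e-12 * 1.381e-23 * 294 / (2 * 6.022e23 * (1.602e-19)^2 * 227.7))
kappa^-1 = 0.576 nm

0.576


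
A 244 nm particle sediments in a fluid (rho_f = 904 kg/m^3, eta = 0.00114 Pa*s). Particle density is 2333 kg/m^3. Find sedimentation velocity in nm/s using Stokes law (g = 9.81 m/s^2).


Radius R = 244/2 nm = 1.22e-07 m
Density difference = 2333 - 904 = 1429 kg/m^3
v = 2 * R^2 * (rho_p - rho_f) * g / (9 * eta)
v = 2 * (1.22e-07)^2 * 1429 * 9.81 / (9 * 0.00114)
v = 4.06727e-08 m/s = 40.6727 nm/s

40.6727


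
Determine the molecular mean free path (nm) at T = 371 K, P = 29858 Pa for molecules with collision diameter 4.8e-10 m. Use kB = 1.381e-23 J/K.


Mean free path: lambda = kB*T / (sqrt(2) * pi * d^2 * P)
lambda = 1.381e-23 * 371 / (sqrt(2) * pi * (4.8e-10)^2 * 29858)
lambda = 1.67633e-07 m
lambda = 167.63 nm

167.63


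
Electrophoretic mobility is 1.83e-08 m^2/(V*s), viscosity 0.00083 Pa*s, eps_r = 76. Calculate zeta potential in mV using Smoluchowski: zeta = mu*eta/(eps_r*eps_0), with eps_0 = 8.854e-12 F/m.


Smoluchowski equation: zeta = mu * eta / (eps_r * eps_0)
zeta = 1.83e-08 * 0.00083 / (76 * 8.854e-12)
zeta = 0.022572 V = 22.57 mV

22.57


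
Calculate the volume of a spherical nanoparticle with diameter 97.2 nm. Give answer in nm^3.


Radius r = 97.2/2 = 48.6 nm
Volume V = (4/3) * pi * r^3
V = (4/3) * pi * (48.6)^3
V = 480836.49 nm^3

480836.49


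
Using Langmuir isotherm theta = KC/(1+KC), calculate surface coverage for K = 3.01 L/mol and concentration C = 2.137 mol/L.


Langmuir isotherm: theta = K*C / (1 + K*C)
K*C = 3.01 * 2.137 = 6.43237
theta = 6.43237 / (1 + 6.43237) = 6.43237 / 7.43237
theta = 0.8655

0.8655


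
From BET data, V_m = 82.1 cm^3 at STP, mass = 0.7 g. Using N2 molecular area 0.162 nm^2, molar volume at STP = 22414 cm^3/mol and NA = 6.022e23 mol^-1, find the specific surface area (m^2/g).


Number of moles in monolayer = V_m / 22414 = 82.1 / 22414 = 0.00366289
Number of molecules = moles * NA = 0.00366289 * 6.022e23
SA = molecules * sigma / mass
SA = (82.1 / 22414) * 6.022e23 * 0.162e-18 / 0.7
SA = 510.5 m^2/g

510.5


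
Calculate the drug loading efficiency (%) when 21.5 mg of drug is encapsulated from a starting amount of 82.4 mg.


Drug loading efficiency = (drug loaded / drug initial) * 100
DLE = 21.5 / 82.4 * 100
DLE = 0.2609 * 100
DLE = 26.09%

26.09


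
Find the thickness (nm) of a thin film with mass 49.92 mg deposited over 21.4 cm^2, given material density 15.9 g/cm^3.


Convert: m = 49.92 mg = 4.9920e-05 kg, A = 21.4 cm^2 = 2.1400e-03 m^2, rho = 15.9 g/cm^3 = 15900 kg/m^3
t = m / (A * rho)
t = 4.9920e-05 / (2.1400e-03 * 15900)
t = 1.4671e-06 m = 1467.1 nm

1467.1


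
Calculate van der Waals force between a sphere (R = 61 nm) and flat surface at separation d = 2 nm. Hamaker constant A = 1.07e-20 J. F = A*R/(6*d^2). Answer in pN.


Convert to SI: R = 61 nm = 6.1e-08 m, d = 2 nm = 2e-09 m
F = A * R / (6 * d^2)
F = 1.07e-20 * 6.1e-08 / (6 * (2e-09)^2)
F = 2.71958e-11 N = 27.196 pN

27.196


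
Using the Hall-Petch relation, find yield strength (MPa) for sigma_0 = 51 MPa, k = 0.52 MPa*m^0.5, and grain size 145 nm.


d = 145 nm = 1.45e-07 m
sqrt(d) = 0.0003807887
Hall-Petch contribution = k / sqrt(d) = 0.52 / 0.0003807887 = 1365.6 MPa
sigma = sigma_0 + k/sqrt(d) = 51 + 1365.6 = 1416.6 MPa

1416.6


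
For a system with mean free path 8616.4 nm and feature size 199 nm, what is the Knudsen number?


Knudsen number Kn = lambda / L
Kn = 8616.4 / 199
Kn = 43.2985

43.2985


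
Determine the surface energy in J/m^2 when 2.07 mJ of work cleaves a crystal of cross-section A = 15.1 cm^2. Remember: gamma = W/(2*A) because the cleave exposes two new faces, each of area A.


Convert: A = 15.1 cm^2 = 0.00151 m^2, W = 2.07 mJ = 0.00207 J
Cleaving exposes two faces of area A, so total new surface = 2*A and gamma = W / (2*A)
gamma = 0.00207 / (2 * 0.00151)
gamma = 0.685 J/m^2

0.685


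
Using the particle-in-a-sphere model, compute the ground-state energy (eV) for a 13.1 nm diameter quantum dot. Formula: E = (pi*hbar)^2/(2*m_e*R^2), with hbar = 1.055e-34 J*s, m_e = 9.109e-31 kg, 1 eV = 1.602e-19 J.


Radius R = 13.1/2 = 6.55 nm = 6.55e-09 m
E = (pi * 1.055e-34)^2 / (2 * 9.109e-31 * (6.55e-09)^2)
E(J) = 1.40547e-21
E = E(J) / 1.602e-19 = 0.0088 eV

0.0088


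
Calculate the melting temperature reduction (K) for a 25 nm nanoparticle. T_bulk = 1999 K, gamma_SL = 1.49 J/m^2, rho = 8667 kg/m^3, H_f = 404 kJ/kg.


Radius R = 25/2 = 12.5 nm = 1.25e-08 m
Convert H_f = 404 kJ/kg = 404000 J/kg
dT = 2 * gamma_SL * T_bulk / (rho * H_f * R)
dT = 2 * 1.49 * 1999 / (8667 * 404000 * 1.25e-08)
dT = 136.1 K

136.1


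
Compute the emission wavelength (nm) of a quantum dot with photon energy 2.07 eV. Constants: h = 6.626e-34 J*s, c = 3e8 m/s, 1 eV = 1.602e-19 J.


Convert energy: E = 2.07 eV = 2.07 * 1.602e-19 = 3.31614e-19 J
lambda = h*c / E = 6.626e-34 * 3e8 / 3.31614e-19
lambda = 5.99432e-07 m = 599.4 nm

599.4


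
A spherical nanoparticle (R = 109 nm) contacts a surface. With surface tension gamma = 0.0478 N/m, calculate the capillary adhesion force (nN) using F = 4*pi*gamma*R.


Convert radius: R = 109 nm = 1.09e-07 m
F = 4 * pi * gamma * R
F = 4 * pi * 0.0478 * 1.09e-07
F = 6.54733e-08 N = 65.4733 nN

65.4733


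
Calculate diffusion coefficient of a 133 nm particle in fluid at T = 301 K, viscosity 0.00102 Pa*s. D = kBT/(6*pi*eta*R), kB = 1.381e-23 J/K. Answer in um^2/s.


Radius R = 133/2 = 66.5 nm = 6.65e-08 m
D = kB*T / (6*pi*eta*R)
D = 1.381e-23 * 301 / (6 * pi * 0.00102 * 6.65e-08)
D = 3.25115e-12 m^2/s = 3.251 um^2/s

3.251


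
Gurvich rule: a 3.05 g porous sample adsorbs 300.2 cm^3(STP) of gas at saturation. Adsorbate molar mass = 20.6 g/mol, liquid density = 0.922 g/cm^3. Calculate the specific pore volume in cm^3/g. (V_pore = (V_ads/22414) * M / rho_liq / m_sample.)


Moles adsorbed n = V_ads / 22414 = 300.2 / 22414 = 1.339341e-02 mol
Liquid volume V_liq = n * M / rho_liq = 1.339341e-02 * 20.6 / 0.922 = 0.29925 cm^3
Specific pore volume V_pore = V_liq / m_sample = 0.29925 / 3.05
V_pore = 0.0981 cm^3/g

0.0981


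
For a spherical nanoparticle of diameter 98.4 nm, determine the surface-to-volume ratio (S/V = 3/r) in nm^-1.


Radius r = 98.4/2 = 49.2 nm
S/V = 3 / r = 3 / 49.2
S/V = 0.061 nm^-1

0.061


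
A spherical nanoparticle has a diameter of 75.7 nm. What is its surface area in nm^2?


Radius r = 75.7/2 = 37.85 nm
Surface area SA = 4 * pi * r^2
SA = 4 * pi * (37.85)^2
SA = 18002.87 nm^2

18002.87


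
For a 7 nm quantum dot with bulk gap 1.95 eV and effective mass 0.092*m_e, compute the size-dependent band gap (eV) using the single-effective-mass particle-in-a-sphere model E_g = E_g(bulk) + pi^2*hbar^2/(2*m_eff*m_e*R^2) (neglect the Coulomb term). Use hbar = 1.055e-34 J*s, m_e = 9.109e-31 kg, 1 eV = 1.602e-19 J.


Radius R = 7/2 nm = 3.5e-09 m
Confinement energy dE = pi^2 * hbar^2 / (2 * m_eff * m_e * R^2)
dE = pi^2 * (1.055e-34)^2 / (2 * 0.092 * 9.109e-31 * (3.5e-09)^2) J, divided by 1.602e-19 J/eV
dE = 0.334 eV
Total band gap = E_g(bulk) + dE = 1.95 + 0.334 = 2.284 eV

2.284


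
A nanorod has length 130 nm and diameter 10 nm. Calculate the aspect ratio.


Aspect ratio AR = length / diameter
AR = 130 / 10
AR = 13.0

13.0


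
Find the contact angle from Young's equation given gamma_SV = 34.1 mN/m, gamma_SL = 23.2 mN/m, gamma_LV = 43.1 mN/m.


cos(theta) = (gamma_SV - gamma_SL) / gamma_LV
cos(theta) = (34.1 - 23.2) / 43.1
cos(theta) = 0.2529
theta = arccos(0.2529) = 75.35 degrees

75.35


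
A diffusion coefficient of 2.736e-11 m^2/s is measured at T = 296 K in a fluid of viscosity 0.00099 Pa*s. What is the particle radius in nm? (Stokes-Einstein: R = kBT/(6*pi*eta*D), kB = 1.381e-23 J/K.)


Stokes-Einstein: R = kB*T / (6*pi*eta*D)
R = 1.381e-23 * 296 / (6 * pi * 0.00099 * 2.736e-11)
R = 8.00632e-09 m = 8.01 nm

8.01


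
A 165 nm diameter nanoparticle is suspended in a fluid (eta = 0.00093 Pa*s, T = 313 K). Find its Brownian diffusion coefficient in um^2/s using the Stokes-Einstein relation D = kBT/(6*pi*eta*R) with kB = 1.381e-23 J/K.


Radius R = 165/2 = 82.5 nm = 8.25e-08 m
D = kB*T / (6*pi*eta*R)
D = 1.381e-23 * 313 / (6 * pi * 0.00093 * 8.25e-08)
D = 2.98882e-12 m^2/s = 2.989 um^2/s

2.989


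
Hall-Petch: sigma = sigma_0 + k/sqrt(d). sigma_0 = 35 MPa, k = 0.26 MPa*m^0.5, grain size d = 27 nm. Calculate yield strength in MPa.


d = 27 nm = 2.7e-08 m
sqrt(d) = 0.0001643168
Hall-Petch contribution = k / sqrt(d) = 0.26 / 0.0001643168 = 1582.3 MPa
sigma = sigma_0 + k/sqrt(d) = 35 + 1582.3 = 1617.3 MPa

1617.3


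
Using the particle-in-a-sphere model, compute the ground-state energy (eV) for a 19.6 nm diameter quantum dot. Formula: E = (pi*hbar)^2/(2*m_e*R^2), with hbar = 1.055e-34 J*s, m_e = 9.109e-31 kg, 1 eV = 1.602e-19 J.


Radius R = 19.6/2 = 9.8 nm = 9.8e-09 m
E = (pi * 1.055e-34)^2 / (2 * 9.109e-31 * (9.8e-09)^2)
E(J) = 6.27844e-22
E = E(J) / 1.602e-19 = 0.0039 eV

0.0039


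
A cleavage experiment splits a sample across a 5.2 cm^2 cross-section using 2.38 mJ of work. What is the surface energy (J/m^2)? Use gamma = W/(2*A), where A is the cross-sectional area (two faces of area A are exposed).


Convert: A = 5.2 cm^2 = 0.00052 m^2, W = 2.38 mJ = 0.00238 J
Cleaving exposes two faces of area A, so total new surface = 2*A and gamma = W / (2*A)
gamma = 0.00238 / (2 * 0.00052)
gamma = 2.288 J/m^2

2.288


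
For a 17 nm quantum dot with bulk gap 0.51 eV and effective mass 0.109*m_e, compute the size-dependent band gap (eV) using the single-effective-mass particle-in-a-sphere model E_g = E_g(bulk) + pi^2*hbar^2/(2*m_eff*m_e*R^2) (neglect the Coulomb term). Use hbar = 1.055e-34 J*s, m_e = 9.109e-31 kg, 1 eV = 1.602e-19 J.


Radius R = 17/2 nm = 8.5e-09 m
Confinement energy dE = pi^2 * hbar^2 / (2 * m_eff * m_e * R^2)
dE = pi^2 * (1.055e-34)^2 / (2 * 0.109 * 9.109e-31 * (8.5e-09)^2) J, divided by 1.602e-19 J/eV
dE = 0.0478 eV
Total band gap = E_g(bulk) + dE = 0.51 + 0.0478 = 0.5578 eV

0.5578


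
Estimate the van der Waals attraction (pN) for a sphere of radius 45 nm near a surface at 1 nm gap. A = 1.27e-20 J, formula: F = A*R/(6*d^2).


Convert to SI: R = 45 nm = 4.5e-08 m, d = 1 nm = 1e-09 m
F = A * R / (6 * d^2)
F = 1.27e-20 * 4.5e-08 / (6 * (1e-09)^2)
F = 9.525e-11 N = 95.25 pN

95.25


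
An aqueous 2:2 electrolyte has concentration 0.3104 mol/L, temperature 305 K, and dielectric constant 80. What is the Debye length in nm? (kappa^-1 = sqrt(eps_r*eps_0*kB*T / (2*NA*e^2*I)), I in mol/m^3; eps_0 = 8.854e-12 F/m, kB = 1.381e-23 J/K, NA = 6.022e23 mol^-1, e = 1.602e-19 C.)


Ionic strength I = 0.3104 * 2^2 * 1000 = 1241.6 mol/m^3
kappa^-1 = sqrt(80 * 8.854e-12 * 1.381e-23 * 305 / (2 * 6.022e23 * (1.602e-19)^2 * 1241.6))
kappa^-1 = 0.279 nm

0.279


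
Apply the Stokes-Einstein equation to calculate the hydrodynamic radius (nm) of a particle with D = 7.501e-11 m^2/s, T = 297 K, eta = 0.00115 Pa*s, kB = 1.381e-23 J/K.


Stokes-Einstein: R = kB*T / (6*pi*eta*D)
R = 1.381e-23 * 297 / (6 * pi * 0.00115 * 7.501e-11)
R = 2.5225e-09 m = 2.52 nm

2.52


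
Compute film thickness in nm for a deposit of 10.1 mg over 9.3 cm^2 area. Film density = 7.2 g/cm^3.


Convert: m = 10.1 mg = 1.0100e-05 kg, A = 9.3 cm^2 = 9.3000e-04 m^2, rho = 7.2 g/cm^3 = 7200 kg/m^3
t = m / (A * rho)
t = 1.0100e-05 / (9.3000e-04 * 7200)
t = 1.5084e-06 m = 1508.4 nm

1508.4


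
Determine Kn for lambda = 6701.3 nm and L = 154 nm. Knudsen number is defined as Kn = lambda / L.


Knudsen number Kn = lambda / L
Kn = 6701.3 / 154
Kn = 43.5149

43.5149


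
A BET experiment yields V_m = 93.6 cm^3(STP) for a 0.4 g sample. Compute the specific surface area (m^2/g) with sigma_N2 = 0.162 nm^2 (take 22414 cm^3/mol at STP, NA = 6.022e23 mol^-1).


Number of moles in monolayer = V_m / 22414 = 93.6 / 22414 = 0.00417596
Number of molecules = moles * NA = 0.00417596 * 6.022e23
SA = molecules * sigma / mass
SA = (93.6 / 22414) * 6.022e23 * 0.162e-18 / 0.4
SA = 1018.5 m^2/g

1018.5


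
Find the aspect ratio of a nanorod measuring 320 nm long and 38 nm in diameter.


Aspect ratio AR = length / diameter
AR = 320 / 38
AR = 8.42

8.42


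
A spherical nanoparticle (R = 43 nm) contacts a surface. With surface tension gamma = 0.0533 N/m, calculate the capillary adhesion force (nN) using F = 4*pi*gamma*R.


Convert radius: R = 43 nm = 4.3e-08 m
F = 4 * pi * gamma * R
F = 4 * pi * 0.0533 * 4.3e-08
F = 2.88009e-08 N = 28.8009 nN

28.8009


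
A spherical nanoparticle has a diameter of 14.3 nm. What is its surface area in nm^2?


Radius r = 14.3/2 = 7.15 nm
Surface area SA = 4 * pi * r^2
SA = 4 * pi * (7.15)^2
SA = 642.42 nm^2

642.42


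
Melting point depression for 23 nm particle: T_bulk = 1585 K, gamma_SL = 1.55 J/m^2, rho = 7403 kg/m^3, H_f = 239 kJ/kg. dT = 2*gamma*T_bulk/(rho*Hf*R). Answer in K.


Radius R = 23/2 = 11.5 nm = 1.15e-08 m
Convert H_f = 239 kJ/kg = 239000 J/kg
dT = 2 * gamma_SL * T_bulk / (rho * H_f * R)
dT = 2 * 1.55 * 1585 / (7403 * 239000 * 1.15e-08)
dT = 241.5 K

241.5


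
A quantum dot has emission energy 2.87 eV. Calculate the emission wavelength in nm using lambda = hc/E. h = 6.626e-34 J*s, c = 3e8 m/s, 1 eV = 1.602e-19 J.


Convert energy: E = 2.87 eV = 2.87 * 1.602e-19 = 4.59774e-19 J
lambda = h*c / E = 6.626e-34 * 3e8 / 4.59774e-19
lambda = 4.32343e-07 m = 432.3 nm

432.3


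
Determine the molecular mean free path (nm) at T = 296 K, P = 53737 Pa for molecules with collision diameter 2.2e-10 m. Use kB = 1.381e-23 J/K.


Mean free path: lambda = kB*T / (sqrt(2) * pi * d^2 * P)
lambda = 1.381e-23 * 296 / (sqrt(2) * pi * (2.2e-10)^2 * 53737)
lambda = 3.53754e-07 m
lambda = 353.75 nm

353.75


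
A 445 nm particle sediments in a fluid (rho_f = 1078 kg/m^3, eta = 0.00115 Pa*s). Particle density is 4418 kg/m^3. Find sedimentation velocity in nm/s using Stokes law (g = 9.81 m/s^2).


Radius R = 445/2 nm = 2.225e-07 m
Density difference = 4418 - 1078 = 3340 kg/m^3
v = 2 * R^2 * (rho_p - rho_f) * g / (9 * eta)
v = 2 * (2.225e-07)^2 * 3340 * 9.81 / (9 * 0.00115)
v = 3.13448e-07 m/s = 313.4477 nm/s

313.4477


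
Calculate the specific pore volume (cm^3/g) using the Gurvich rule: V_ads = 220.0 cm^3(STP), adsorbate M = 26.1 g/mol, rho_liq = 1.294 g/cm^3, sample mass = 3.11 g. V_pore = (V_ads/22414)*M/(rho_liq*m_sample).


Moles adsorbed n = V_ads / 22414 = 220.0 / 22414 = 9.815294e-03 mol
Liquid volume V_liq = n * M / rho_liq = 9.815294e-03 * 26.1 / 1.294 = 0.19797 cm^3
Specific pore volume V_pore = V_liq / m_sample = 0.19797 / 3.11
V_pore = 0.0637 cm^3/g

0.0637


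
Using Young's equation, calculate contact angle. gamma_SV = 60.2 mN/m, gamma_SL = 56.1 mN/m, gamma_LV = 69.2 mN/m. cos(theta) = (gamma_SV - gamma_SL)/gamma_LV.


cos(theta) = (gamma_SV - gamma_SL) / gamma_LV
cos(theta) = (60.2 - 56.1) / 69.2
cos(theta) = 0.059249
theta = arccos(0.059249) = 86.6 degrees

86.6


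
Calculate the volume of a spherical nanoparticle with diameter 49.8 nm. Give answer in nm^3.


Radius r = 49.8/2 = 24.9 nm
Volume V = (4/3) * pi * r^3
V = (4/3) * pi * (24.9)^3
V = 64667.59 nm^3

64667.59


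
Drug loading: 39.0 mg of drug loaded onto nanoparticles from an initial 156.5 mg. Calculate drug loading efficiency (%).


Drug loading efficiency = (drug loaded / drug initial) * 100
DLE = 39.0 / 156.5 * 100
DLE = 0.2492 * 100
DLE = 24.92%

24.92


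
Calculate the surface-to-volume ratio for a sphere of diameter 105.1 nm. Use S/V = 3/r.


Radius r = 105.1/2 = 52.55 nm
S/V = 3 / r = 3 / 52.55
S/V = 0.0571 nm^-1

0.0571


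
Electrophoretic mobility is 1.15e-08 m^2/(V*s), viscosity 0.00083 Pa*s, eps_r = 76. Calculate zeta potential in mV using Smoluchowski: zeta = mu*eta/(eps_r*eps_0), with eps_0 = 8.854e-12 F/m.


Smoluchowski equation: zeta = mu * eta / (eps_r * eps_0)
zeta = 1.15e-08 * 0.00083 / (76 * 8.854e-12)
zeta = 0.014185 V = 14.18 mV

14.18


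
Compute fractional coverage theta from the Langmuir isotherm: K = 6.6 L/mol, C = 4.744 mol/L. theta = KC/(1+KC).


Langmuir isotherm: theta = K*C / (1 + K*C)
K*C = 6.6 * 4.744 = 31.3104
theta = 31.3104 / (1 + 31.3104) = 31.3104 / 32.3104
theta = 0.9691

0.9691


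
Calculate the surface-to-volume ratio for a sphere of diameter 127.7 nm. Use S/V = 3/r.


Radius r = 127.7/2 = 63.85 nm
S/V = 3 / r = 3 / 63.85
S/V = 0.047 nm^-1

0.047


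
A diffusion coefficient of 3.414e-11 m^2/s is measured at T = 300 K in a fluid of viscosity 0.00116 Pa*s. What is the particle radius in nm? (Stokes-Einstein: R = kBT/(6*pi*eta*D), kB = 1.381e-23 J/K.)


Stokes-Einstein: R = kB*T / (6*pi*eta*D)
R = 1.381e-23 * 300 / (6 * pi * 0.00116 * 3.414e-11)
R = 5.54999e-09 m = 5.55 nm

5.55


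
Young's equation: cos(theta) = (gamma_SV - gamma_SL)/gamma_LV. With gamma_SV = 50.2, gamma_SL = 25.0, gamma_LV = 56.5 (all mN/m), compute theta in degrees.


cos(theta) = (gamma_SV - gamma_SL) / gamma_LV
cos(theta) = (50.2 - 25.0) / 56.5
cos(theta) = 0.446018
theta = arccos(0.446018) = 63.51 degrees

63.51


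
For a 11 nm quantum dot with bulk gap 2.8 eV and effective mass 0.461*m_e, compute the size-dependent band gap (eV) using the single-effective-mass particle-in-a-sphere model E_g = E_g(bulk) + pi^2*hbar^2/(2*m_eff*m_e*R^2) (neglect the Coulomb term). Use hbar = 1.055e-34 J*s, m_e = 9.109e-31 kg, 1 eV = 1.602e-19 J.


Radius R = 11/2 nm = 5.5e-09 m
Confinement energy dE = pi^2 * hbar^2 / (2 * m_eff * m_e * R^2)
dE = pi^2 * (1.055e-34)^2 / (2 * 0.461 * 9.109e-31 * (5.5e-09)^2) J, divided by 1.602e-19 J/eV
dE = 0.027 eV
Total band gap = E_g(bulk) + dE = 2.8 + 0.027 = 2.827 eV

2.827


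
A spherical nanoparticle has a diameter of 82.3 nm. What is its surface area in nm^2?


Radius r = 82.3/2 = 41.15 nm
Surface area SA = 4 * pi * r^2
SA = 4 * pi * (41.15)^2
SA = 21278.92 nm^2

21278.92


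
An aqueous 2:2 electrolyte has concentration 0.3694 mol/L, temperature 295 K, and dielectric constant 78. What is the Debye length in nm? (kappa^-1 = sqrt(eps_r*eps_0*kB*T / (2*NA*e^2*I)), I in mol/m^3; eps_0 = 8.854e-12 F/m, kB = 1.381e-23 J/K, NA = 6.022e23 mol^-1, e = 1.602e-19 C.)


Ionic strength I = 0.3694 * 2^2 * 1000 = 1477.6 mol/m^3
kappa^-1 = sqrt(78 * 8.854e-12 * 1.381e-23 * 295 / (2 * 6.022e23 * (1.602e-19)^2 * 1477.6))
kappa^-1 = 0.248 nm

0.248


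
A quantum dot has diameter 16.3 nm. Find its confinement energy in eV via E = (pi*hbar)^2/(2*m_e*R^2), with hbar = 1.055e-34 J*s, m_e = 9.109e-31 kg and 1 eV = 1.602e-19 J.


Radius R = 16.3/2 = 8.15 nm = 8.15e-09 m
E = (pi * 1.055e-34)^2 / (2 * 9.109e-31 * (8.15e-09)^2)
E(J) = 9.07797e-22
E = E(J) / 1.602e-19 = 0.0057 eV

0.0057


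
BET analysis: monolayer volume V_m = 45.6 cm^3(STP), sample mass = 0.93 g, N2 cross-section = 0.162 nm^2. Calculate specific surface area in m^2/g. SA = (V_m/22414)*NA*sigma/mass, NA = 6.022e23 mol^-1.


Number of moles in monolayer = V_m / 22414 = 45.6 / 22414 = 0.00203444
Number of molecules = moles * NA = 0.00203444 * 6.022e23
SA = molecules * sigma / mass
SA = (45.6 / 22414) * 6.022e23 * 0.162e-18 / 0.93
SA = 213.4 m^2/g

213.4


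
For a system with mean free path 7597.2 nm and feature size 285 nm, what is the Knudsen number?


Knudsen number Kn = lambda / L
Kn = 7597.2 / 285
Kn = 26.6568

26.6568


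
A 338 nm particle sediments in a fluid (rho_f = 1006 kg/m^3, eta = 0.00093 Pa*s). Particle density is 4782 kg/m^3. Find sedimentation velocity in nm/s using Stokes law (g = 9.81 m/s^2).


Radius R = 338/2 nm = 1.69e-07 m
Density difference = 4782 - 1006 = 3776 kg/m^3
v = 2 * R^2 * (rho_p - rho_f) * g / (9 * eta)
v = 2 * (1.69e-07)^2 * 3776 * 9.81 / (9 * 0.00093)
v = 2.52801e-07 m/s = 252.8011 nm/s

252.8011


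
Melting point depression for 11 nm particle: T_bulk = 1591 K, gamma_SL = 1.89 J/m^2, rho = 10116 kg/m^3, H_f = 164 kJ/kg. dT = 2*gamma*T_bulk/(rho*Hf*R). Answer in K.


Radius R = 11/2 = 5.5 nm = 5.5e-09 m
Convert H_f = 164 kJ/kg = 164000 J/kg
dT = 2 * gamma_SL * T_bulk / (rho * H_f * R)
dT = 2 * 1.89 * 1591 / (10116 * 164000 * 5.5e-09)
dT = 659.1 K

659.1


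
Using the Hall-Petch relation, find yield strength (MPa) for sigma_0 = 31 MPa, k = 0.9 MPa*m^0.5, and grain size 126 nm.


d = 126 nm = 1.26e-07 m
sqrt(d) = 0.0003549648
Hall-Petch contribution = k / sqrt(d) = 0.9 / 0.0003549648 = 2535.5 MPa
sigma = sigma_0 + k/sqrt(d) = 31 + 2535.5 = 2566.5 MPa

2566.5


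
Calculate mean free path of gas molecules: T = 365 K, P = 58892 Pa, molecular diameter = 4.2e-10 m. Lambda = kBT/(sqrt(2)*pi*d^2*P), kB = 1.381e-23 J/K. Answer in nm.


Mean free path: lambda = kB*T / (sqrt(2) * pi * d^2 * P)
lambda = 1.381e-23 * 365 / (sqrt(2) * pi * (4.2e-10)^2 * 58892)
lambda = 1.09211e-07 m
lambda = 109.21 nm

109.21


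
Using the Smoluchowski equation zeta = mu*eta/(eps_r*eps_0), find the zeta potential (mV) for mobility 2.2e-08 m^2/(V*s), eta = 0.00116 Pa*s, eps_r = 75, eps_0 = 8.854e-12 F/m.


Smoluchowski equation: zeta = mu * eta / (eps_r * eps_0)
zeta = 2.2e-08 * 0.00116 / (75 * 8.854e-12)
zeta = 0.038431 V = 38.43 mV

38.43


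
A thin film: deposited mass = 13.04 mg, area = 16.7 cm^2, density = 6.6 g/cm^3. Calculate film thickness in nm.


Convert: m = 13.04 mg = 1.3040e-05 kg, A = 16.7 cm^2 = 1.6700e-03 m^2, rho = 6.6 g/cm^3 = 6600 kg/m^3
t = m / (A * rho)
t = 1.3040e-05 / (1.6700e-03 * 6600)
t = 1.1831e-06 m = 1183.1 nm

1183.1


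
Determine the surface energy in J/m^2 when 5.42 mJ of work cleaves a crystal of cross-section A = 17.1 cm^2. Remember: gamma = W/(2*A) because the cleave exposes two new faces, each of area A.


Convert: A = 17.1 cm^2 = 0.00171 m^2, W = 5.42 mJ = 0.00542 J
Cleaving exposes two faces of area A, so total new surface = 2*A and gamma = W / (2*A)
gamma = 0.00542 / (2 * 0.00171)
gamma = 1.585 J/m^2

1.585


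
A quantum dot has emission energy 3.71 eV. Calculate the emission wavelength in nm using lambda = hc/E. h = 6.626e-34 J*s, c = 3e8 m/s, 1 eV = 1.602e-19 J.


Convert energy: E = 3.71 eV = 3.71 * 1.602e-19 = 5.94342e-19 J
lambda = h*c / E = 6.626e-34 * 3e8 / 5.94342e-19
lambda = 3.34454e-07 m = 334.5 nm

334.5


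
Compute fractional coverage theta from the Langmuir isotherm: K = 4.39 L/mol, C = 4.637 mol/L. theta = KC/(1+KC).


Langmuir isotherm: theta = K*C / (1 + K*C)
K*C = 4.39 * 4.637 = 20.35643
theta = 20.35643 / (1 + 20.35643) = 20.35643 / 21.35643
theta = 0.9532

0.9532


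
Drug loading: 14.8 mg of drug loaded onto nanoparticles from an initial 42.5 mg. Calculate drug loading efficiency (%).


Drug loading efficiency = (drug loaded / drug initial) * 100
DLE = 14.8 / 42.5 * 100
DLE = 0.3482 * 100
DLE = 34.82%

34.82


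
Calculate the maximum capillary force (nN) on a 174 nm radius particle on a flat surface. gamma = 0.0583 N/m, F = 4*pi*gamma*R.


Convert radius: R = 174 nm = 1.74e-07 m
F = 4 * pi * gamma * R
F = 4 * pi * 0.0583 * 1.74e-07
F = 1.27476e-07 N = 127.4758 nN

127.4758


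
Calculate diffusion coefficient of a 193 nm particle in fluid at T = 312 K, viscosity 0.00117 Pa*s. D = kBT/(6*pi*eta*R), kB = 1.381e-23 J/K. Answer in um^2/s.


Radius R = 193/2 = 96.5 nm = 9.65e-08 m
D = kB*T / (6*pi*eta*R)
D = 1.381e-23 * 312 / (6 * pi * 0.00117 * 9.65e-08)
D = 2.02458e-12 m^2/s = 2.025 um^2/s

2.025


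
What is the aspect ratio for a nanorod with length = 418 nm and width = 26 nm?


Aspect ratio AR = length / diameter
AR = 418 / 26
AR = 16.08

16.08


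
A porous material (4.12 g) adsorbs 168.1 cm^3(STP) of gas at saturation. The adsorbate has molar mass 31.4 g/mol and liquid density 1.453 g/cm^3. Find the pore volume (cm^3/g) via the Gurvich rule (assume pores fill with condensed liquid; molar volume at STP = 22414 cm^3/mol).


Moles adsorbed n = V_ads / 22414 = 168.1 / 22414 = 7.499777e-03 mol
Liquid volume V_liq = n * M / rho_liq = 7.499777e-03 * 31.4 / 1.453 = 0.16207 cm^3
Specific pore volume V_pore = V_liq / m_sample = 0.16207 / 4.12
V_pore = 0.0393 cm^3/g

0.0393


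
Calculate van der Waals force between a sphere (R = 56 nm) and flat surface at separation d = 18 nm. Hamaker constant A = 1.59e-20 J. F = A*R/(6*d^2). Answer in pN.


Convert to SI: R = 56 nm = 5.6e-08 m, d = 18 nm = 1.8e-08 m
F = A * R / (6 * d^2)
F = 1.59e-20 * 5.6e-08 / (6 * (1.8e-08)^2)
F = 4.58025e-13 N = 0.458 pN

0.458


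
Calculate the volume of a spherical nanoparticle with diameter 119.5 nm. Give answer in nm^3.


Radius r = 119.5/2 = 59.75 nm
Volume V = (4/3) * pi * r^3
V = (4/3) * pi * (59.75)^3
V = 893516.01 nm^3

893516.01


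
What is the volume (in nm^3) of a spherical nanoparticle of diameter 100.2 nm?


Radius r = 100.2/2 = 50.1 nm
Volume V = (4/3) * pi * r^3
V = (4/3) * pi * (50.1)^3
V = 526746.66 nm^3

526746.66


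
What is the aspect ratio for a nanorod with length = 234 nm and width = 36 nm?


Aspect ratio AR = length / diameter
AR = 234 / 36
AR = 6.5

6.5


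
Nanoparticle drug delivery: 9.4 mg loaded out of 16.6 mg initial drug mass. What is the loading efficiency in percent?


Drug loading efficiency = (drug loaded / drug initial) * 100
DLE = 9.4 / 16.6 * 100
DLE = 0.5663 * 100
DLE = 56.63%

56.63


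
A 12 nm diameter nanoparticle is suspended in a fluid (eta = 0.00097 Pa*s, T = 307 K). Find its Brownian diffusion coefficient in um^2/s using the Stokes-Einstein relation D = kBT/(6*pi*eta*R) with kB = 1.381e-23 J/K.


Radius R = 12/2 = 6 nm = 6e-09 m
D = kB*T / (6*pi*eta*R)
D = 1.381e-23 * 307 / (6 * pi * 0.00097 * 6e-09)
D = 3.86463e-11 m^2/s = 38.646 um^2/s

38.646


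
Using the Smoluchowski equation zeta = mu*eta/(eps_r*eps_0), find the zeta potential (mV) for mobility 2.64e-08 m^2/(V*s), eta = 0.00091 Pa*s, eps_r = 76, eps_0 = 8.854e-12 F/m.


Smoluchowski equation: zeta = mu * eta / (eps_r * eps_0)
zeta = 2.64e-08 * 0.00091 / (76 * 8.854e-12)
zeta = 0.035702 V = 35.7 mV

35.7


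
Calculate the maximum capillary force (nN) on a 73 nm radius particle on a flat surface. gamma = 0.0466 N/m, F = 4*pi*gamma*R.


Convert radius: R = 73 nm = 7.3e-08 m
F = 4 * pi * gamma * R
F = 4 * pi * 0.0466 * 7.3e-08
F = 4.27483e-08 N = 42.7483 nN

42.7483


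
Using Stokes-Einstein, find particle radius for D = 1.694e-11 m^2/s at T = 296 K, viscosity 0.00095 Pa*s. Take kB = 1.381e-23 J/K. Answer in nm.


Stokes-Einstein: R = kB*T / (6*pi*eta*D)
R = 1.381e-23 * 296 / (6 * pi * 0.00095 * 1.694e-11)
R = 1.34756e-08 m = 13.48 nm

13.48


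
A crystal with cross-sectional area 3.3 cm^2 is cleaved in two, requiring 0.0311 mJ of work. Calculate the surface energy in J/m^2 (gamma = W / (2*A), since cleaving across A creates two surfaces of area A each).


Convert: A = 3.3 cm^2 = 0.00033 m^2, W = 0.0311 mJ = 3.11e-05 J
Cleaving exposes two faces of area A, so total new surface = 2*A and gamma = W / (2*A)
gamma = 3.11e-05 / (2 * 0.00033)
gamma = 0.047 J/m^2

0.047


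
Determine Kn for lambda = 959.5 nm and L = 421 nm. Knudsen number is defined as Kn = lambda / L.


Knudsen number Kn = lambda / L
Kn = 959.5 / 421
Kn = 2.2791

2.2791


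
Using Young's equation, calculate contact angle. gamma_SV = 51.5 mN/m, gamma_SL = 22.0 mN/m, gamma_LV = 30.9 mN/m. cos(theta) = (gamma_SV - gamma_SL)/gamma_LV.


cos(theta) = (gamma_SV - gamma_SL) / gamma_LV
cos(theta) = (51.5 - 22.0) / 30.9
cos(theta) = 0.954693
theta = arccos(0.954693) = 17.31 degrees

17.31


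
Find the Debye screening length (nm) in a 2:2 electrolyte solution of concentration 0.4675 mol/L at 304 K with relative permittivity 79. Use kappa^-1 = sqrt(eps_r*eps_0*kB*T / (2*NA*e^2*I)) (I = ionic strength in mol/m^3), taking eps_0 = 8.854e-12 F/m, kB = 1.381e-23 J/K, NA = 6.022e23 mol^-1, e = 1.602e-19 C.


Ionic strength I = 0.4675 * 2^2 * 1000 = 1870 mol/m^3
kappa^-1 = sqrt(79 * 8.854e-12 * 1.381e-23 * 304 / (2 * 6.022e23 * (1.602e-19)^2 * 1870))
kappa^-1 = 0.225 nm

0.225


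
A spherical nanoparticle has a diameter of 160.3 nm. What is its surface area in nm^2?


Radius r = 160.3/2 = 80.15 nm
Surface area SA = 4 * pi * r^2
SA = 4 * pi * (80.15)^2
SA = 80726.65 nm^2

80726.65


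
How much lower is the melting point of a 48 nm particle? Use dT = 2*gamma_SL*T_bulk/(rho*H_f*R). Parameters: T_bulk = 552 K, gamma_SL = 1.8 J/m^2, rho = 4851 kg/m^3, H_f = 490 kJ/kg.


Radius R = 48/2 = 24 nm = 2.4e-08 m
Convert H_f = 490 kJ/kg = 490000 J/kg
dT = 2 * gamma_SL * T_bulk / (rho * H_f * R)
dT = 2 * 1.8 * 552 / (4851 * 490000 * 2.4e-08)
dT = 34.8 K

34.8


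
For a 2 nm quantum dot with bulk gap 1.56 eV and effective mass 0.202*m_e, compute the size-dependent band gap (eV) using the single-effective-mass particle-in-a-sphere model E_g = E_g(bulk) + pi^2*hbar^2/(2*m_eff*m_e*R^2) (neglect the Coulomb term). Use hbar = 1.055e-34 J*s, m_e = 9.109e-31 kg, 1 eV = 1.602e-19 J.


Radius R = 2/2 nm = 1e-09 m
Confinement energy dE = pi^2 * hbar^2 / (2 * m_eff * m_e * R^2)
dE = pi^2 * (1.055e-34)^2 / (2 * 0.202 * 9.109e-31 * (1e-09)^2) J, divided by 1.602e-19 J/eV
dE = 1.8633 eV
Total band gap = E_g(bulk) + dE = 1.56 + 1.8633 = 3.4233 eV

3.4233


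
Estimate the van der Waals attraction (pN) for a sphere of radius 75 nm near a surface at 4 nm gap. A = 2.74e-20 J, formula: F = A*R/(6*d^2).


Convert to SI: R = 75 nm = 7.5e-08 m, d = 4 nm = 4e-09 m
F = A * R / (6 * d^2)
F = 2.74e-20 * 7.5e-08 / (6 * (4e-09)^2)
F = 2.14063e-11 N = 21.406 pN

21.406


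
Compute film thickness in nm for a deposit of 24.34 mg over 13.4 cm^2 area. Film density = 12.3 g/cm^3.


Convert: m = 24.34 mg = 2.4340e-05 kg, A = 13.4 cm^2 = 1.3400e-03 m^2, rho = 12.3 g/cm^3 = 12300 kg/m^3
t = m / (A * rho)
t = 2.4340e-05 / (1.3400e-03 * 12300)
t = 1.4768e-06 m = 1476.8 nm

1476.8


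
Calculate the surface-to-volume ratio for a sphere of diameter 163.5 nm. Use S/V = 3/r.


Radius r = 163.5/2 = 81.75 nm
S/V = 3 / r = 3 / 81.75
S/V = 0.0367 nm^-1

0.0367


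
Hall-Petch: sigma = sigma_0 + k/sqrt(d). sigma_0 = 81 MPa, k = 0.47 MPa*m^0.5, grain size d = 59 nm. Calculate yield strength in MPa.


d = 59 nm = 5.9e-08 m
sqrt(d) = 0.0002428992
Hall-Petch contribution = k / sqrt(d) = 0.47 / 0.0002428992 = 1935.0 MPa
sigma = sigma_0 + k/sqrt(d) = 81 + 1935.0 = 2016.0 MPa

2016.0


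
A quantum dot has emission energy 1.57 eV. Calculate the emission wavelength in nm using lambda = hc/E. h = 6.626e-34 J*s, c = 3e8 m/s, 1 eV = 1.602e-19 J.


Convert energy: E = 1.57 eV = 1.57 * 1.602e-19 = 2.51514e-19 J
lambda = h*c / E = 6.626e-34 * 3e8 / 2.51514e-19
lambda = 7.90334e-07 m = 790.3 nm

790.3


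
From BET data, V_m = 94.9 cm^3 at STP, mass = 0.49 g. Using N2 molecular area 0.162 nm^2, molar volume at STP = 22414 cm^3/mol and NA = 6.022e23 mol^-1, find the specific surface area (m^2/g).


Number of moles in monolayer = V_m / 22414 = 94.9 / 22414 = 0.00423396
Number of molecules = moles * NA = 0.00423396 * 6.022e23
SA = molecules * sigma / mass
SA = (94.9 / 22414) * 6.022e23 * 0.162e-18 / 0.49
SA = 843.0 m^2/g

843.0


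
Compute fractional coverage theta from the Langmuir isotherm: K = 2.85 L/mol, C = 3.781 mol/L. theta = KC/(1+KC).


Langmuir isotherm: theta = K*C / (1 + K*C)
K*C = 2.85 * 3.781 = 10.77585
theta = 10.77585 / (1 + 10.77585) = 10.77585 / 11.77585
theta = 0.9151

0.9151


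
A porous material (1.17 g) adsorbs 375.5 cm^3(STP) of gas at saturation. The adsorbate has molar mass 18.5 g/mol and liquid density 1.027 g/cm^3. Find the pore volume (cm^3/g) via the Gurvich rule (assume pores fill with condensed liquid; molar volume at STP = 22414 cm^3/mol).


Moles adsorbed n = V_ads / 22414 = 375.5 / 22414 = 1.675292e-02 mol
Liquid volume V_liq = n * M / rho_liq = 1.675292e-02 * 18.5 / 1.027 = 0.30178 cm^3
Specific pore volume V_pore = V_liq / m_sample = 0.30178 / 1.17
V_pore = 0.2579 cm^3/g

0.2579


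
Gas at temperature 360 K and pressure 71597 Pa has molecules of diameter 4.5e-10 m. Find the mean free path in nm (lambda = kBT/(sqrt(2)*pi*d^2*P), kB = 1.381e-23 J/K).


Mean free path: lambda = kB*T / (sqrt(2) * pi * d^2 * P)
lambda = 1.381e-23 * 360 / (sqrt(2) * pi * (4.5e-10)^2 * 71597)
lambda = 7.71812e-08 m
lambda = 77.18 nm

77.18


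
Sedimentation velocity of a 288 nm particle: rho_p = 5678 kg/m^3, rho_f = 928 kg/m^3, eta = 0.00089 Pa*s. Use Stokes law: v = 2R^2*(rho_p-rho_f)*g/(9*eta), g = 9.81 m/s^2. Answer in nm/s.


Radius R = 288/2 nm = 1.44e-07 m
Density difference = 5678 - 928 = 4750 kg/m^3
v = 2 * R^2 * (rho_p - rho_f) * g / (9 * eta)
v = 2 * (1.44e-07)^2 * 4750 * 9.81 / (9 * 0.00089)
v = 2.4126e-07 m/s = 241.2599 nm/s

241.2599


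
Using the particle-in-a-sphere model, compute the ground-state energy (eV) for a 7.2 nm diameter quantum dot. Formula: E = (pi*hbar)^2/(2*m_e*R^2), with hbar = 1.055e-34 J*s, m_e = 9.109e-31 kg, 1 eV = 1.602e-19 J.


Radius R = 7.2/2 = 3.6 nm = 3.6e-09 m
E = (pi * 1.055e-34)^2 / (2 * 9.109e-31 * (3.6e-09)^2)
E(J) = 4.65263e-21
E = E(J) / 1.602e-19 = 0.029 eV

0.029


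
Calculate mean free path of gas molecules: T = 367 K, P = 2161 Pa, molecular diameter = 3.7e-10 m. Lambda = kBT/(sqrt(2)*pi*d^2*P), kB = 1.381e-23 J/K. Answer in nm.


Mean free path: lambda = kB*T / (sqrt(2) * pi * d^2 * P)
lambda = 1.381e-23 * 367 / (sqrt(2) * pi * (3.7e-10)^2 * 2161)
lambda = 3.856e-06 m
lambda = 3856.0 nm

3856.0


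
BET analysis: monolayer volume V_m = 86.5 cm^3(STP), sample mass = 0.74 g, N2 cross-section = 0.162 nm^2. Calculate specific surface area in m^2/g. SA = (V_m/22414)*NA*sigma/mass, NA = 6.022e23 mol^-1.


Number of moles in monolayer = V_m / 22414 = 86.5 / 22414 = 0.0038592
Number of molecules = moles * NA = 0.0038592 * 6.022e23
SA = molecules * sigma / mass
SA = (86.5 / 22414) * 6.022e23 * 0.162e-18 / 0.74
SA = 508.8 m^2/g

508.8


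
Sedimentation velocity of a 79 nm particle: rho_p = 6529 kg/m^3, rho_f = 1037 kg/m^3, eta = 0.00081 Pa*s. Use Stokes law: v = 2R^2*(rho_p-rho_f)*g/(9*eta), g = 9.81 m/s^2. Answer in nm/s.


Radius R = 79/2 nm = 3.95e-08 m
Density difference = 6529 - 1037 = 5492 kg/m^3
v = 2 * R^2 * (rho_p - rho_f) * g / (9 * eta)
v = 2 * (3.95e-08)^2 * 5492 * 9.81 / (9 * 0.00081)
v = 2.3062e-08 m/s = 23.062 nm/s

23.062


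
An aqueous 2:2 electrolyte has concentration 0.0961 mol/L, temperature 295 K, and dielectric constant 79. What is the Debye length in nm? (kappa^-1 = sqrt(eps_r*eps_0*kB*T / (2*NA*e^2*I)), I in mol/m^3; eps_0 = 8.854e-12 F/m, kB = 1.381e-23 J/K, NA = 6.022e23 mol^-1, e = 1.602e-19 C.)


Ionic strength I = 0.0961 * 2^2 * 1000 = 384.4 mol/m^3
kappa^-1 = sqrt(79 * 8.854e-12 * 1.381e-23 * 295 / (2 * 6.022e23 * (1.602e-19)^2 * 384.4))
kappa^-1 = 0.49 nm

0.49


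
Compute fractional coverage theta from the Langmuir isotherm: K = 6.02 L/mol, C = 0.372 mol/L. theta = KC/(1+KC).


Langmuir isotherm: theta = K*C / (1 + K*C)
K*C = 6.02 * 0.372 = 2.23944
theta = 2.23944 / (1 + 2.23944) = 2.23944 / 3.23944
theta = 0.6913

0.6913


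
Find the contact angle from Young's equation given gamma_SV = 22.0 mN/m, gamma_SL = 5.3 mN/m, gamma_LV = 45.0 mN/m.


cos(theta) = (gamma_SV - gamma_SL) / gamma_LV
cos(theta) = (22.0 - 5.3) / 45.0
cos(theta) = 0.371111
theta = arccos(0.371111) = 68.22 degrees

68.22


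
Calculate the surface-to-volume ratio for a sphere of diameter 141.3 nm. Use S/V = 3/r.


Radius r = 141.3/2 = 70.65 nm
S/V = 3 / r = 3 / 70.65
S/V = 0.0425 nm^-1

0.0425


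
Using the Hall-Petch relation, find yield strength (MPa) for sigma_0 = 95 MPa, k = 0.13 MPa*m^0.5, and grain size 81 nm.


d = 81 nm = 8.1e-08 m
sqrt(d) = 0.000284605
Hall-Petch contribution = k / sqrt(d) = 0.13 / 0.000284605 = 456.8 MPa
sigma = sigma_0 + k/sqrt(d) = 95 + 456.8 = 551.8 MPa

551.8


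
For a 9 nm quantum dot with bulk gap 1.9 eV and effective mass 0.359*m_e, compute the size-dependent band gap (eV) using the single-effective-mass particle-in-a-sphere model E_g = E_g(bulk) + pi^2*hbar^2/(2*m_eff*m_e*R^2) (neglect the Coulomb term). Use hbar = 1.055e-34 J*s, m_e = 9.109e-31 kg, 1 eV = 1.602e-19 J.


Radius R = 9/2 nm = 4.5e-09 m
Confinement energy dE = pi^2 * hbar^2 / (2 * m_eff * m_e * R^2)
dE = pi^2 * (1.055e-34)^2 / (2 * 0.359 * 9.109e-31 * (4.5e-09)^2) J, divided by 1.602e-19 J/eV
dE = 0.0518 eV
Total band gap = E_g(bulk) + dE = 1.9 + 0.0518 = 1.9518 eV

1.9518
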